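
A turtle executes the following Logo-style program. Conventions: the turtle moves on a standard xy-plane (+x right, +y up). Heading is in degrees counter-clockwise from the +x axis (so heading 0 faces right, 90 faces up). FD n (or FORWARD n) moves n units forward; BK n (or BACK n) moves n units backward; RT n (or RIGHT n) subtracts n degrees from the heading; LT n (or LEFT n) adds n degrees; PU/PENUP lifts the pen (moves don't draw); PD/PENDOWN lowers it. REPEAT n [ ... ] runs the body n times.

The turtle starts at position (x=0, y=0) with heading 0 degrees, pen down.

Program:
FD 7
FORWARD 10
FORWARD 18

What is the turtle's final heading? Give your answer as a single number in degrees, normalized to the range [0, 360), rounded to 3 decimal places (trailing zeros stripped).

Answer: 0

Derivation:
Executing turtle program step by step:
Start: pos=(0,0), heading=0, pen down
FD 7: (0,0) -> (7,0) [heading=0, draw]
FD 10: (7,0) -> (17,0) [heading=0, draw]
FD 18: (17,0) -> (35,0) [heading=0, draw]
Final: pos=(35,0), heading=0, 3 segment(s) drawn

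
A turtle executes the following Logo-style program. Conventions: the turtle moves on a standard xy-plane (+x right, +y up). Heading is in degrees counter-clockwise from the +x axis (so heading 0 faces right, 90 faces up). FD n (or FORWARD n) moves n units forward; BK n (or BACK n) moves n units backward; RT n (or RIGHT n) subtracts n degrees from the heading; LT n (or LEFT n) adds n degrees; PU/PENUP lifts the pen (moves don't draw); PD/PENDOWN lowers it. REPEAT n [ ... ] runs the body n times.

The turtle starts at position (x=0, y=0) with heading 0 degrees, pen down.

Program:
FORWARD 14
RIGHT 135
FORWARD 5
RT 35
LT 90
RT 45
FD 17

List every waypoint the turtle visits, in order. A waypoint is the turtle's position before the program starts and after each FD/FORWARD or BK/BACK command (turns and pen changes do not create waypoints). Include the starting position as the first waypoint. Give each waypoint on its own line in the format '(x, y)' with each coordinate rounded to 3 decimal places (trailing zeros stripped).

Executing turtle program step by step:
Start: pos=(0,0), heading=0, pen down
FD 14: (0,0) -> (14,0) [heading=0, draw]
RT 135: heading 0 -> 225
FD 5: (14,0) -> (10.464,-3.536) [heading=225, draw]
RT 35: heading 225 -> 190
LT 90: heading 190 -> 280
RT 45: heading 280 -> 235
FD 17: (10.464,-3.536) -> (0.714,-17.461) [heading=235, draw]
Final: pos=(0.714,-17.461), heading=235, 3 segment(s) drawn
Waypoints (4 total):
(0, 0)
(14, 0)
(10.464, -3.536)
(0.714, -17.461)

Answer: (0, 0)
(14, 0)
(10.464, -3.536)
(0.714, -17.461)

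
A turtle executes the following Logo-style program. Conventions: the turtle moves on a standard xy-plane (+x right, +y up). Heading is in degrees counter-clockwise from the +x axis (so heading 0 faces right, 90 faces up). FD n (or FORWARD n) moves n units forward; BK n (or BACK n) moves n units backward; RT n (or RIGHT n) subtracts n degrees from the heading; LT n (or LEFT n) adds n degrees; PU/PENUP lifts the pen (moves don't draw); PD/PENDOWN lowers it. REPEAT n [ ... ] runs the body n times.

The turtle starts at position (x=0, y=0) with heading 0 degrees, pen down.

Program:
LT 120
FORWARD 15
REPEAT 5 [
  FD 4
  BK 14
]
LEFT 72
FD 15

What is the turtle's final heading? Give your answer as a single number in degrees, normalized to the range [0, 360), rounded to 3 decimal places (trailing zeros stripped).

Executing turtle program step by step:
Start: pos=(0,0), heading=0, pen down
LT 120: heading 0 -> 120
FD 15: (0,0) -> (-7.5,12.99) [heading=120, draw]
REPEAT 5 [
  -- iteration 1/5 --
  FD 4: (-7.5,12.99) -> (-9.5,16.454) [heading=120, draw]
  BK 14: (-9.5,16.454) -> (-2.5,4.33) [heading=120, draw]
  -- iteration 2/5 --
  FD 4: (-2.5,4.33) -> (-4.5,7.794) [heading=120, draw]
  BK 14: (-4.5,7.794) -> (2.5,-4.33) [heading=120, draw]
  -- iteration 3/5 --
  FD 4: (2.5,-4.33) -> (0.5,-0.866) [heading=120, draw]
  BK 14: (0.5,-0.866) -> (7.5,-12.99) [heading=120, draw]
  -- iteration 4/5 --
  FD 4: (7.5,-12.99) -> (5.5,-9.526) [heading=120, draw]
  BK 14: (5.5,-9.526) -> (12.5,-21.651) [heading=120, draw]
  -- iteration 5/5 --
  FD 4: (12.5,-21.651) -> (10.5,-18.187) [heading=120, draw]
  BK 14: (10.5,-18.187) -> (17.5,-30.311) [heading=120, draw]
]
LT 72: heading 120 -> 192
FD 15: (17.5,-30.311) -> (2.828,-33.43) [heading=192, draw]
Final: pos=(2.828,-33.43), heading=192, 12 segment(s) drawn

Answer: 192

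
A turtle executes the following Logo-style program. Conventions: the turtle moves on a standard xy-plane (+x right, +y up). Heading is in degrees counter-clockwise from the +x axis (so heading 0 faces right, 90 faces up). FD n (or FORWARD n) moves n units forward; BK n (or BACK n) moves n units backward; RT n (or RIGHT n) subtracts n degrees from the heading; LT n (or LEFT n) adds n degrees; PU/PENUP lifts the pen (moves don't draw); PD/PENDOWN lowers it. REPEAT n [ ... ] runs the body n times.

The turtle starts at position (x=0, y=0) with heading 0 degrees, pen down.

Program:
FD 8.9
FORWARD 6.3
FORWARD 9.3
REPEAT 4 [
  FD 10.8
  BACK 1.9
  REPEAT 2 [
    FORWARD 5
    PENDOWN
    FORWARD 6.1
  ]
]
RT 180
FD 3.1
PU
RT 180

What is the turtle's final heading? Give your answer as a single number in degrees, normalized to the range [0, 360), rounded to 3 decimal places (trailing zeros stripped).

Answer: 0

Derivation:
Executing turtle program step by step:
Start: pos=(0,0), heading=0, pen down
FD 8.9: (0,0) -> (8.9,0) [heading=0, draw]
FD 6.3: (8.9,0) -> (15.2,0) [heading=0, draw]
FD 9.3: (15.2,0) -> (24.5,0) [heading=0, draw]
REPEAT 4 [
  -- iteration 1/4 --
  FD 10.8: (24.5,0) -> (35.3,0) [heading=0, draw]
  BK 1.9: (35.3,0) -> (33.4,0) [heading=0, draw]
  REPEAT 2 [
    -- iteration 1/2 --
    FD 5: (33.4,0) -> (38.4,0) [heading=0, draw]
    PD: pen down
    FD 6.1: (38.4,0) -> (44.5,0) [heading=0, draw]
    -- iteration 2/2 --
    FD 5: (44.5,0) -> (49.5,0) [heading=0, draw]
    PD: pen down
    FD 6.1: (49.5,0) -> (55.6,0) [heading=0, draw]
  ]
  -- iteration 2/4 --
  FD 10.8: (55.6,0) -> (66.4,0) [heading=0, draw]
  BK 1.9: (66.4,0) -> (64.5,0) [heading=0, draw]
  REPEAT 2 [
    -- iteration 1/2 --
    FD 5: (64.5,0) -> (69.5,0) [heading=0, draw]
    PD: pen down
    FD 6.1: (69.5,0) -> (75.6,0) [heading=0, draw]
    -- iteration 2/2 --
    FD 5: (75.6,0) -> (80.6,0) [heading=0, draw]
    PD: pen down
    FD 6.1: (80.6,0) -> (86.7,0) [heading=0, draw]
  ]
  -- iteration 3/4 --
  FD 10.8: (86.7,0) -> (97.5,0) [heading=0, draw]
  BK 1.9: (97.5,0) -> (95.6,0) [heading=0, draw]
  REPEAT 2 [
    -- iteration 1/2 --
    FD 5: (95.6,0) -> (100.6,0) [heading=0, draw]
    PD: pen down
    FD 6.1: (100.6,0) -> (106.7,0) [heading=0, draw]
    -- iteration 2/2 --
    FD 5: (106.7,0) -> (111.7,0) [heading=0, draw]
    PD: pen down
    FD 6.1: (111.7,0) -> (117.8,0) [heading=0, draw]
  ]
  -- iteration 4/4 --
  FD 10.8: (117.8,0) -> (128.6,0) [heading=0, draw]
  BK 1.9: (128.6,0) -> (126.7,0) [heading=0, draw]
  REPEAT 2 [
    -- iteration 1/2 --
    FD 5: (126.7,0) -> (131.7,0) [heading=0, draw]
    PD: pen down
    FD 6.1: (131.7,0) -> (137.8,0) [heading=0, draw]
    -- iteration 2/2 --
    FD 5: (137.8,0) -> (142.8,0) [heading=0, draw]
    PD: pen down
    FD 6.1: (142.8,0) -> (148.9,0) [heading=0, draw]
  ]
]
RT 180: heading 0 -> 180
FD 3.1: (148.9,0) -> (145.8,0) [heading=180, draw]
PU: pen up
RT 180: heading 180 -> 0
Final: pos=(145.8,0), heading=0, 28 segment(s) drawn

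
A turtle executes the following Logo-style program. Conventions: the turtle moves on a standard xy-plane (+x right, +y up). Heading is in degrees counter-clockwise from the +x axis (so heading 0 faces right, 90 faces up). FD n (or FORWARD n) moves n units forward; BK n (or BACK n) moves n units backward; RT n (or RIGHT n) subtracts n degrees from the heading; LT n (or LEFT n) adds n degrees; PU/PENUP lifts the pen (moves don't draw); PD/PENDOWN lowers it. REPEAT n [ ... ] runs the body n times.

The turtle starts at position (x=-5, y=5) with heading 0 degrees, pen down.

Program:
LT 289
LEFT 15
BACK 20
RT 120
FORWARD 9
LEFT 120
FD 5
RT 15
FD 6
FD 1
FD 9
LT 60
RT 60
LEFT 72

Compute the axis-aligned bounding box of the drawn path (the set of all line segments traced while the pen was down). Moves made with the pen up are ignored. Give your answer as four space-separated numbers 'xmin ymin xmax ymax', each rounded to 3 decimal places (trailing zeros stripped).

Answer: -25.162 1.679 -5 21.581

Derivation:
Executing turtle program step by step:
Start: pos=(-5,5), heading=0, pen down
LT 289: heading 0 -> 289
LT 15: heading 289 -> 304
BK 20: (-5,5) -> (-16.184,21.581) [heading=304, draw]
RT 120: heading 304 -> 184
FD 9: (-16.184,21.581) -> (-25.162,20.953) [heading=184, draw]
LT 120: heading 184 -> 304
FD 5: (-25.162,20.953) -> (-22.366,16.808) [heading=304, draw]
RT 15: heading 304 -> 289
FD 6: (-22.366,16.808) -> (-20.413,11.135) [heading=289, draw]
FD 1: (-20.413,11.135) -> (-20.087,10.189) [heading=289, draw]
FD 9: (-20.087,10.189) -> (-17.157,1.679) [heading=289, draw]
LT 60: heading 289 -> 349
RT 60: heading 349 -> 289
LT 72: heading 289 -> 1
Final: pos=(-17.157,1.679), heading=1, 6 segment(s) drawn

Segment endpoints: x in {-25.162, -22.366, -20.413, -20.087, -17.157, -16.184, -5}, y in {1.679, 5, 10.189, 11.135, 16.808, 20.953, 21.581}
xmin=-25.162, ymin=1.679, xmax=-5, ymax=21.581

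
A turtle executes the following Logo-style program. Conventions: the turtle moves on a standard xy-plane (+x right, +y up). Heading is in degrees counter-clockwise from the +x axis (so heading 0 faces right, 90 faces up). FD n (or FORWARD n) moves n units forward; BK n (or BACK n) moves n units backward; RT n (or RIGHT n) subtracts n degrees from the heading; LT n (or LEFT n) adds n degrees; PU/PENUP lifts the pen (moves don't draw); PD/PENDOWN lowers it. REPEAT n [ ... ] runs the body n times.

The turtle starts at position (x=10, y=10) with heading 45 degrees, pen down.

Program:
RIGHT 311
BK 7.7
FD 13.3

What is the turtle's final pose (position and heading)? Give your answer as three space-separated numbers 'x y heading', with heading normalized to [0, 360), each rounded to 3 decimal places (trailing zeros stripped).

Executing turtle program step by step:
Start: pos=(10,10), heading=45, pen down
RT 311: heading 45 -> 94
BK 7.7: (10,10) -> (10.537,2.319) [heading=94, draw]
FD 13.3: (10.537,2.319) -> (9.609,15.586) [heading=94, draw]
Final: pos=(9.609,15.586), heading=94, 2 segment(s) drawn

Answer: 9.609 15.586 94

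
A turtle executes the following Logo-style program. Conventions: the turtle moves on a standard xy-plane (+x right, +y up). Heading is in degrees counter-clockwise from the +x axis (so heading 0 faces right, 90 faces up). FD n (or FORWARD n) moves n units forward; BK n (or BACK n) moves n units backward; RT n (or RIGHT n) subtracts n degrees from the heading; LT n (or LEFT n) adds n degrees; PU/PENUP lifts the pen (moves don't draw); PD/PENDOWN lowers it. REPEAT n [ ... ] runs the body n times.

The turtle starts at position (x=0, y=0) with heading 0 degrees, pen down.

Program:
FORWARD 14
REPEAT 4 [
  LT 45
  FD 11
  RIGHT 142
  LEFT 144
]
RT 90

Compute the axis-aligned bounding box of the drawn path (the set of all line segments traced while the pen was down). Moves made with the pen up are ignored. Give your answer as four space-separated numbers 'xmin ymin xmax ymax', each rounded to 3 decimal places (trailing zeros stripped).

Executing turtle program step by step:
Start: pos=(0,0), heading=0, pen down
FD 14: (0,0) -> (14,0) [heading=0, draw]
REPEAT 4 [
  -- iteration 1/4 --
  LT 45: heading 0 -> 45
  FD 11: (14,0) -> (21.778,7.778) [heading=45, draw]
  RT 142: heading 45 -> 263
  LT 144: heading 263 -> 47
  -- iteration 2/4 --
  LT 45: heading 47 -> 92
  FD 11: (21.778,7.778) -> (21.394,18.771) [heading=92, draw]
  RT 142: heading 92 -> 310
  LT 144: heading 310 -> 94
  -- iteration 3/4 --
  LT 45: heading 94 -> 139
  FD 11: (21.394,18.771) -> (13.092,25.988) [heading=139, draw]
  RT 142: heading 139 -> 357
  LT 144: heading 357 -> 141
  -- iteration 4/4 --
  LT 45: heading 141 -> 186
  FD 11: (13.092,25.988) -> (2.153,24.838) [heading=186, draw]
  RT 142: heading 186 -> 44
  LT 144: heading 44 -> 188
]
RT 90: heading 188 -> 98
Final: pos=(2.153,24.838), heading=98, 5 segment(s) drawn

Segment endpoints: x in {0, 2.153, 13.092, 14, 21.394, 21.778}, y in {0, 7.778, 18.771, 24.838, 25.988}
xmin=0, ymin=0, xmax=21.778, ymax=25.988

Answer: 0 0 21.778 25.988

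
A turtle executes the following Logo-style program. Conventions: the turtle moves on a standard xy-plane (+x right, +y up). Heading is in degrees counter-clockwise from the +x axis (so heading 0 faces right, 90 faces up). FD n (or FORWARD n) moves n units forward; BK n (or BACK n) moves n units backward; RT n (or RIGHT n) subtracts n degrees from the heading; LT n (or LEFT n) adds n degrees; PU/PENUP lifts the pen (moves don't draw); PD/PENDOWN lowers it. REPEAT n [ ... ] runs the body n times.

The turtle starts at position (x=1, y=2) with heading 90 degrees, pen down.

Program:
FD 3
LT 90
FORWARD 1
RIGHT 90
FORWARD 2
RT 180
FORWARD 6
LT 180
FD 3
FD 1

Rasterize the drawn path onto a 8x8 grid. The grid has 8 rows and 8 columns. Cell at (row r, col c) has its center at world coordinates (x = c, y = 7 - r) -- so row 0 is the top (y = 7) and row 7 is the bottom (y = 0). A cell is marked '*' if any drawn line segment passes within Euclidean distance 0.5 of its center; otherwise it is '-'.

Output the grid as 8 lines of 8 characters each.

Segment 0: (1,2) -> (1,5)
Segment 1: (1,5) -> (0,5)
Segment 2: (0,5) -> (0,7)
Segment 3: (0,7) -> (0,1)
Segment 4: (0,1) -> (0,4)
Segment 5: (0,4) -> (0,5)

Answer: *-------
*-------
**------
**------
**------
**------
*-------
--------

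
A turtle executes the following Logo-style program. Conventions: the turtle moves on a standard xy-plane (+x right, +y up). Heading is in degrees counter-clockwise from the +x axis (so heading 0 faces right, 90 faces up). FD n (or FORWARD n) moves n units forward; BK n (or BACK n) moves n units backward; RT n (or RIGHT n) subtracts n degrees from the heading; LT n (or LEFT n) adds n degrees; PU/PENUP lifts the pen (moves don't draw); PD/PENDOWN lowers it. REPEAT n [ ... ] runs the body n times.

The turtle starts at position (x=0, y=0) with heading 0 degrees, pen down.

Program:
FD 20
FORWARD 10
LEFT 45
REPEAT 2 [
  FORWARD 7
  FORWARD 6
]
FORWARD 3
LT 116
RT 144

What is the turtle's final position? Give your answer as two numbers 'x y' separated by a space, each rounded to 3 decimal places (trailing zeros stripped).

Executing turtle program step by step:
Start: pos=(0,0), heading=0, pen down
FD 20: (0,0) -> (20,0) [heading=0, draw]
FD 10: (20,0) -> (30,0) [heading=0, draw]
LT 45: heading 0 -> 45
REPEAT 2 [
  -- iteration 1/2 --
  FD 7: (30,0) -> (34.95,4.95) [heading=45, draw]
  FD 6: (34.95,4.95) -> (39.192,9.192) [heading=45, draw]
  -- iteration 2/2 --
  FD 7: (39.192,9.192) -> (44.142,14.142) [heading=45, draw]
  FD 6: (44.142,14.142) -> (48.385,18.385) [heading=45, draw]
]
FD 3: (48.385,18.385) -> (50.506,20.506) [heading=45, draw]
LT 116: heading 45 -> 161
RT 144: heading 161 -> 17
Final: pos=(50.506,20.506), heading=17, 7 segment(s) drawn

Answer: 50.506 20.506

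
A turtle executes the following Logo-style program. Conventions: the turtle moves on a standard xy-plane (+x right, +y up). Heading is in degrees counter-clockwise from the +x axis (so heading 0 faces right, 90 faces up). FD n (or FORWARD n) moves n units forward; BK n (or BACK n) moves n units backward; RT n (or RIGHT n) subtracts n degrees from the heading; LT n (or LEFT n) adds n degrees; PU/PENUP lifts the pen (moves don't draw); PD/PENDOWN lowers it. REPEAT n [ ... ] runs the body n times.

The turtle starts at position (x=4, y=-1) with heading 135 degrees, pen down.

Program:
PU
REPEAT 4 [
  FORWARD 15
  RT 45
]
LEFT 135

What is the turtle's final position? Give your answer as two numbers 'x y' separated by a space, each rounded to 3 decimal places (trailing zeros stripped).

Answer: 19 35.213

Derivation:
Executing turtle program step by step:
Start: pos=(4,-1), heading=135, pen down
PU: pen up
REPEAT 4 [
  -- iteration 1/4 --
  FD 15: (4,-1) -> (-6.607,9.607) [heading=135, move]
  RT 45: heading 135 -> 90
  -- iteration 2/4 --
  FD 15: (-6.607,9.607) -> (-6.607,24.607) [heading=90, move]
  RT 45: heading 90 -> 45
  -- iteration 3/4 --
  FD 15: (-6.607,24.607) -> (4,35.213) [heading=45, move]
  RT 45: heading 45 -> 0
  -- iteration 4/4 --
  FD 15: (4,35.213) -> (19,35.213) [heading=0, move]
  RT 45: heading 0 -> 315
]
LT 135: heading 315 -> 90
Final: pos=(19,35.213), heading=90, 0 segment(s) drawn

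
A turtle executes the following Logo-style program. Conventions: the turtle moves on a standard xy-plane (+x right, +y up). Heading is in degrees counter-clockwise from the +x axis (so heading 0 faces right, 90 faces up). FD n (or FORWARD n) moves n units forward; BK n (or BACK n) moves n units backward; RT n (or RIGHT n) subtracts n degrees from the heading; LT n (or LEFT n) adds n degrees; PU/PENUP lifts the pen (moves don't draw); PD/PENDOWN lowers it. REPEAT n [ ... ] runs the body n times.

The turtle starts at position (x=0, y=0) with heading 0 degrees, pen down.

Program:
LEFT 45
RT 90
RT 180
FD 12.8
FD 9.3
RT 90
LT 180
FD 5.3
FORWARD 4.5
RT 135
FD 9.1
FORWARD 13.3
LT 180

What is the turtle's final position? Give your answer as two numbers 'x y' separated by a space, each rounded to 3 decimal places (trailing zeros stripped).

Answer: -22.557 31.097

Derivation:
Executing turtle program step by step:
Start: pos=(0,0), heading=0, pen down
LT 45: heading 0 -> 45
RT 90: heading 45 -> 315
RT 180: heading 315 -> 135
FD 12.8: (0,0) -> (-9.051,9.051) [heading=135, draw]
FD 9.3: (-9.051,9.051) -> (-15.627,15.627) [heading=135, draw]
RT 90: heading 135 -> 45
LT 180: heading 45 -> 225
FD 5.3: (-15.627,15.627) -> (-19.375,11.879) [heading=225, draw]
FD 4.5: (-19.375,11.879) -> (-22.557,8.697) [heading=225, draw]
RT 135: heading 225 -> 90
FD 9.1: (-22.557,8.697) -> (-22.557,17.797) [heading=90, draw]
FD 13.3: (-22.557,17.797) -> (-22.557,31.097) [heading=90, draw]
LT 180: heading 90 -> 270
Final: pos=(-22.557,31.097), heading=270, 6 segment(s) drawn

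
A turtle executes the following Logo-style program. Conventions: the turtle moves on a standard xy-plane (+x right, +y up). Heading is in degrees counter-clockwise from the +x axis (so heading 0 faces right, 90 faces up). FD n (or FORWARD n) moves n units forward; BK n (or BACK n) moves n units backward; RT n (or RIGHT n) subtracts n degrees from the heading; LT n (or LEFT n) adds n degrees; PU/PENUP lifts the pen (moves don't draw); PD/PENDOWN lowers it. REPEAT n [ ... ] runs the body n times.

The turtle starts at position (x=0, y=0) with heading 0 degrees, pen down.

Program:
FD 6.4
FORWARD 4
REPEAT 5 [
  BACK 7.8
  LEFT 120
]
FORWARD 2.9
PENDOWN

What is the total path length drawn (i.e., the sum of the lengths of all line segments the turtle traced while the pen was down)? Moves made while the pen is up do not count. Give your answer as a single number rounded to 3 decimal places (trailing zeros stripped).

Executing turtle program step by step:
Start: pos=(0,0), heading=0, pen down
FD 6.4: (0,0) -> (6.4,0) [heading=0, draw]
FD 4: (6.4,0) -> (10.4,0) [heading=0, draw]
REPEAT 5 [
  -- iteration 1/5 --
  BK 7.8: (10.4,0) -> (2.6,0) [heading=0, draw]
  LT 120: heading 0 -> 120
  -- iteration 2/5 --
  BK 7.8: (2.6,0) -> (6.5,-6.755) [heading=120, draw]
  LT 120: heading 120 -> 240
  -- iteration 3/5 --
  BK 7.8: (6.5,-6.755) -> (10.4,0) [heading=240, draw]
  LT 120: heading 240 -> 0
  -- iteration 4/5 --
  BK 7.8: (10.4,0) -> (2.6,0) [heading=0, draw]
  LT 120: heading 0 -> 120
  -- iteration 5/5 --
  BK 7.8: (2.6,0) -> (6.5,-6.755) [heading=120, draw]
  LT 120: heading 120 -> 240
]
FD 2.9: (6.5,-6.755) -> (5.05,-9.266) [heading=240, draw]
PD: pen down
Final: pos=(5.05,-9.266), heading=240, 8 segment(s) drawn

Segment lengths:
  seg 1: (0,0) -> (6.4,0), length = 6.4
  seg 2: (6.4,0) -> (10.4,0), length = 4
  seg 3: (10.4,0) -> (2.6,0), length = 7.8
  seg 4: (2.6,0) -> (6.5,-6.755), length = 7.8
  seg 5: (6.5,-6.755) -> (10.4,0), length = 7.8
  seg 6: (10.4,0) -> (2.6,0), length = 7.8
  seg 7: (2.6,0) -> (6.5,-6.755), length = 7.8
  seg 8: (6.5,-6.755) -> (5.05,-9.266), length = 2.9
Total = 52.3

Answer: 52.3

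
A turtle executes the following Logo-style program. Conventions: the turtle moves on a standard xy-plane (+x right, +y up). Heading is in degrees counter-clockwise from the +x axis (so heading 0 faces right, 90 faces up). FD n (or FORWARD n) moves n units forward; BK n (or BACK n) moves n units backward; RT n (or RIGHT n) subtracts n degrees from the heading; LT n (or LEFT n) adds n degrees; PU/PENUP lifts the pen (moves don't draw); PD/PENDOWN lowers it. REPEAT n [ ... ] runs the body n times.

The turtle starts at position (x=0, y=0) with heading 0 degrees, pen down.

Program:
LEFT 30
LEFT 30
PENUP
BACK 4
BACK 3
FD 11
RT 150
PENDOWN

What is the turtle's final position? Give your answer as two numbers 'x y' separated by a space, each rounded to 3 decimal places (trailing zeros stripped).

Executing turtle program step by step:
Start: pos=(0,0), heading=0, pen down
LT 30: heading 0 -> 30
LT 30: heading 30 -> 60
PU: pen up
BK 4: (0,0) -> (-2,-3.464) [heading=60, move]
BK 3: (-2,-3.464) -> (-3.5,-6.062) [heading=60, move]
FD 11: (-3.5,-6.062) -> (2,3.464) [heading=60, move]
RT 150: heading 60 -> 270
PD: pen down
Final: pos=(2,3.464), heading=270, 0 segment(s) drawn

Answer: 2 3.464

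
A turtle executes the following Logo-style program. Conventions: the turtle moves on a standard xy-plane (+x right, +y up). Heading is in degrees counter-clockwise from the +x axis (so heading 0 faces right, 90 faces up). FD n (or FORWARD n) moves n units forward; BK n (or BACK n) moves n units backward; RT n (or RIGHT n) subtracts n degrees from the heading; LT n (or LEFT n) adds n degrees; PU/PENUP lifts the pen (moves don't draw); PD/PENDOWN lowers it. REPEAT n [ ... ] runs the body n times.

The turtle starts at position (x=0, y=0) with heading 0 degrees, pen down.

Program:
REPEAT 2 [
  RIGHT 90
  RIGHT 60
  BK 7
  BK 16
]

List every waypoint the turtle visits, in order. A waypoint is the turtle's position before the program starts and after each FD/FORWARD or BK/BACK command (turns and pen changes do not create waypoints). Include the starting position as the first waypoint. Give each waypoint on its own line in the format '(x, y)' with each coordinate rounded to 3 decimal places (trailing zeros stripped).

Answer: (0, 0)
(6.062, 3.5)
(19.919, 11.5)
(16.419, 5.438)
(8.419, -8.419)

Derivation:
Executing turtle program step by step:
Start: pos=(0,0), heading=0, pen down
REPEAT 2 [
  -- iteration 1/2 --
  RT 90: heading 0 -> 270
  RT 60: heading 270 -> 210
  BK 7: (0,0) -> (6.062,3.5) [heading=210, draw]
  BK 16: (6.062,3.5) -> (19.919,11.5) [heading=210, draw]
  -- iteration 2/2 --
  RT 90: heading 210 -> 120
  RT 60: heading 120 -> 60
  BK 7: (19.919,11.5) -> (16.419,5.438) [heading=60, draw]
  BK 16: (16.419,5.438) -> (8.419,-8.419) [heading=60, draw]
]
Final: pos=(8.419,-8.419), heading=60, 4 segment(s) drawn
Waypoints (5 total):
(0, 0)
(6.062, 3.5)
(19.919, 11.5)
(16.419, 5.438)
(8.419, -8.419)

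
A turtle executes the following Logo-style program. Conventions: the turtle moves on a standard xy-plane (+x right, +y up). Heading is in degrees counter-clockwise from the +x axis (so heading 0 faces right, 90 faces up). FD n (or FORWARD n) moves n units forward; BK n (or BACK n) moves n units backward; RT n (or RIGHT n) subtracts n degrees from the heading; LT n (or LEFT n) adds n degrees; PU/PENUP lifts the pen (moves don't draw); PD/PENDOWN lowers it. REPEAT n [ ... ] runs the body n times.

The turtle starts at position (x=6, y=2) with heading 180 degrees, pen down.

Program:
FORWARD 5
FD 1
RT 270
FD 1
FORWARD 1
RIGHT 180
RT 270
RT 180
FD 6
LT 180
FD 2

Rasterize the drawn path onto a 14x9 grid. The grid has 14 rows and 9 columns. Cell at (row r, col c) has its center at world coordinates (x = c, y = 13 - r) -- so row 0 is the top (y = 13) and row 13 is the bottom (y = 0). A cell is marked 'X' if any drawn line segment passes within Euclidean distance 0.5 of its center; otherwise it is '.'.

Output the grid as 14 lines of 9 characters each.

Answer: .........
.........
.........
.........
.........
.........
.........
.........
.........
.........
.........
XXXXXXX..
X........
XXXXXXX..

Derivation:
Segment 0: (6,2) -> (1,2)
Segment 1: (1,2) -> (0,2)
Segment 2: (0,2) -> (0,1)
Segment 3: (0,1) -> (0,0)
Segment 4: (0,0) -> (6,0)
Segment 5: (6,0) -> (4,0)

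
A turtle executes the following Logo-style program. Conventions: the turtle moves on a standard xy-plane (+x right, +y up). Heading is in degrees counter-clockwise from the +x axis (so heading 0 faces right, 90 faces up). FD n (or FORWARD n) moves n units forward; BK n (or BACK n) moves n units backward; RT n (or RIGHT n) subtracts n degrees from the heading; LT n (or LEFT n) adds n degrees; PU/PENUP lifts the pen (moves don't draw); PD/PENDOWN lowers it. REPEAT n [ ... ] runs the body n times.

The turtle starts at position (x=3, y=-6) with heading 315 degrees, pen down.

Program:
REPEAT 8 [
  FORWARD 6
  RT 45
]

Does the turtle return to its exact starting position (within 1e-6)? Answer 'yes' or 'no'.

Executing turtle program step by step:
Start: pos=(3,-6), heading=315, pen down
REPEAT 8 [
  -- iteration 1/8 --
  FD 6: (3,-6) -> (7.243,-10.243) [heading=315, draw]
  RT 45: heading 315 -> 270
  -- iteration 2/8 --
  FD 6: (7.243,-10.243) -> (7.243,-16.243) [heading=270, draw]
  RT 45: heading 270 -> 225
  -- iteration 3/8 --
  FD 6: (7.243,-16.243) -> (3,-20.485) [heading=225, draw]
  RT 45: heading 225 -> 180
  -- iteration 4/8 --
  FD 6: (3,-20.485) -> (-3,-20.485) [heading=180, draw]
  RT 45: heading 180 -> 135
  -- iteration 5/8 --
  FD 6: (-3,-20.485) -> (-7.243,-16.243) [heading=135, draw]
  RT 45: heading 135 -> 90
  -- iteration 6/8 --
  FD 6: (-7.243,-16.243) -> (-7.243,-10.243) [heading=90, draw]
  RT 45: heading 90 -> 45
  -- iteration 7/8 --
  FD 6: (-7.243,-10.243) -> (-3,-6) [heading=45, draw]
  RT 45: heading 45 -> 0
  -- iteration 8/8 --
  FD 6: (-3,-6) -> (3,-6) [heading=0, draw]
  RT 45: heading 0 -> 315
]
Final: pos=(3,-6), heading=315, 8 segment(s) drawn

Start position: (3, -6)
Final position: (3, -6)
Distance = 0; < 1e-6 -> CLOSED

Answer: yes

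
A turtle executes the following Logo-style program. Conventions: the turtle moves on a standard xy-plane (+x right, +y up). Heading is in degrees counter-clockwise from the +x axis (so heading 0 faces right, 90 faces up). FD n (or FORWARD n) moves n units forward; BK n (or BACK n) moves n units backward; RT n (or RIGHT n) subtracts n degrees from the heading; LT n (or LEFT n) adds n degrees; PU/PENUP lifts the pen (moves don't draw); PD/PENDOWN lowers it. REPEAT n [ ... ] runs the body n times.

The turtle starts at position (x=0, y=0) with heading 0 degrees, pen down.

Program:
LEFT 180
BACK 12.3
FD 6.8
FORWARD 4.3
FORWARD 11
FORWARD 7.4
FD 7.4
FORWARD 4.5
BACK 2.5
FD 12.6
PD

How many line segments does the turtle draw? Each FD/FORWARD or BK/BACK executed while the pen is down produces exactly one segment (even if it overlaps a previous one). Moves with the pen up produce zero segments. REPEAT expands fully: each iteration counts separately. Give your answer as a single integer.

Executing turtle program step by step:
Start: pos=(0,0), heading=0, pen down
LT 180: heading 0 -> 180
BK 12.3: (0,0) -> (12.3,0) [heading=180, draw]
FD 6.8: (12.3,0) -> (5.5,0) [heading=180, draw]
FD 4.3: (5.5,0) -> (1.2,0) [heading=180, draw]
FD 11: (1.2,0) -> (-9.8,0) [heading=180, draw]
FD 7.4: (-9.8,0) -> (-17.2,0) [heading=180, draw]
FD 7.4: (-17.2,0) -> (-24.6,0) [heading=180, draw]
FD 4.5: (-24.6,0) -> (-29.1,0) [heading=180, draw]
BK 2.5: (-29.1,0) -> (-26.6,0) [heading=180, draw]
FD 12.6: (-26.6,0) -> (-39.2,0) [heading=180, draw]
PD: pen down
Final: pos=(-39.2,0), heading=180, 9 segment(s) drawn
Segments drawn: 9

Answer: 9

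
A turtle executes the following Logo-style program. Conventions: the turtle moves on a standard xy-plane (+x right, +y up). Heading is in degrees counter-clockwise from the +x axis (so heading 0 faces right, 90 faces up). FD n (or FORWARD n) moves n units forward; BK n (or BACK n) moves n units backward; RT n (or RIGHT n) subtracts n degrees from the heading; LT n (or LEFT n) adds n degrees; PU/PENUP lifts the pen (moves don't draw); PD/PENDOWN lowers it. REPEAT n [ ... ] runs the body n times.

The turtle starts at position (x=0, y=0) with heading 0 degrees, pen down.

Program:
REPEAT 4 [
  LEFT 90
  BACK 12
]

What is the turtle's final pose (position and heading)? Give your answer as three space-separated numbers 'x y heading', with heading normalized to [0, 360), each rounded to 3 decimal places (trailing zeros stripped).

Executing turtle program step by step:
Start: pos=(0,0), heading=0, pen down
REPEAT 4 [
  -- iteration 1/4 --
  LT 90: heading 0 -> 90
  BK 12: (0,0) -> (0,-12) [heading=90, draw]
  -- iteration 2/4 --
  LT 90: heading 90 -> 180
  BK 12: (0,-12) -> (12,-12) [heading=180, draw]
  -- iteration 3/4 --
  LT 90: heading 180 -> 270
  BK 12: (12,-12) -> (12,0) [heading=270, draw]
  -- iteration 4/4 --
  LT 90: heading 270 -> 0
  BK 12: (12,0) -> (0,0) [heading=0, draw]
]
Final: pos=(0,0), heading=0, 4 segment(s) drawn

Answer: 0 0 0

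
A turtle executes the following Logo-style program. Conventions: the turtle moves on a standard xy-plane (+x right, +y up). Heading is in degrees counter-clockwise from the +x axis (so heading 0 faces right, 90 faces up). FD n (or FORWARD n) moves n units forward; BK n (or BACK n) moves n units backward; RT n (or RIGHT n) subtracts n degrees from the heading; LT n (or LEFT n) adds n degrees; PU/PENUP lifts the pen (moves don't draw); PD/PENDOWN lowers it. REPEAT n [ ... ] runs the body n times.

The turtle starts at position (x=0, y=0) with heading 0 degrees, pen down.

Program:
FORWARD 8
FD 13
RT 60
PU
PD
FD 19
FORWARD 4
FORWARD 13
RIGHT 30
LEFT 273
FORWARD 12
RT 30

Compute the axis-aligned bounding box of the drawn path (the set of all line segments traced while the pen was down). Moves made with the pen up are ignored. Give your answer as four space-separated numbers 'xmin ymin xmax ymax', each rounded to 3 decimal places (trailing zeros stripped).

Answer: 0 -31.805 39 0

Derivation:
Executing turtle program step by step:
Start: pos=(0,0), heading=0, pen down
FD 8: (0,0) -> (8,0) [heading=0, draw]
FD 13: (8,0) -> (21,0) [heading=0, draw]
RT 60: heading 0 -> 300
PU: pen up
PD: pen down
FD 19: (21,0) -> (30.5,-16.454) [heading=300, draw]
FD 4: (30.5,-16.454) -> (32.5,-19.919) [heading=300, draw]
FD 13: (32.5,-19.919) -> (39,-31.177) [heading=300, draw]
RT 30: heading 300 -> 270
LT 273: heading 270 -> 183
FD 12: (39,-31.177) -> (27.016,-31.805) [heading=183, draw]
RT 30: heading 183 -> 153
Final: pos=(27.016,-31.805), heading=153, 6 segment(s) drawn

Segment endpoints: x in {0, 8, 21, 27.016, 30.5, 32.5, 39}, y in {-31.805, -31.177, -19.919, -16.454, 0}
xmin=0, ymin=-31.805, xmax=39, ymax=0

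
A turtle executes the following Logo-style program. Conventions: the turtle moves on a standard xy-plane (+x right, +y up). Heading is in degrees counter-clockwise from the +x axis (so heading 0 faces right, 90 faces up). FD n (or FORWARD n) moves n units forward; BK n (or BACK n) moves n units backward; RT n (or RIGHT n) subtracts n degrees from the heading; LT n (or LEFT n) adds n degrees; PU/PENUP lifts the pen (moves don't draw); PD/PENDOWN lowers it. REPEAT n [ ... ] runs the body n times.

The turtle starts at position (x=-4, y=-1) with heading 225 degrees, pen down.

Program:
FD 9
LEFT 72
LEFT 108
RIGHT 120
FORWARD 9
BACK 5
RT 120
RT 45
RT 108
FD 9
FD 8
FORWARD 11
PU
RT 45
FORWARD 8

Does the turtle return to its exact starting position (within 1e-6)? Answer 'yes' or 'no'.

Answer: no

Derivation:
Executing turtle program step by step:
Start: pos=(-4,-1), heading=225, pen down
FD 9: (-4,-1) -> (-10.364,-7.364) [heading=225, draw]
LT 72: heading 225 -> 297
LT 108: heading 297 -> 45
RT 120: heading 45 -> 285
FD 9: (-10.364,-7.364) -> (-8.035,-16.057) [heading=285, draw]
BK 5: (-8.035,-16.057) -> (-9.329,-11.228) [heading=285, draw]
RT 120: heading 285 -> 165
RT 45: heading 165 -> 120
RT 108: heading 120 -> 12
FD 9: (-9.329,-11.228) -> (-0.525,-9.356) [heading=12, draw]
FD 8: (-0.525,-9.356) -> (7.3,-7.693) [heading=12, draw]
FD 11: (7.3,-7.693) -> (18.059,-5.406) [heading=12, draw]
PU: pen up
RT 45: heading 12 -> 327
FD 8: (18.059,-5.406) -> (24.769,-9.763) [heading=327, move]
Final: pos=(24.769,-9.763), heading=327, 6 segment(s) drawn

Start position: (-4, -1)
Final position: (24.769, -9.763)
Distance = 30.074; >= 1e-6 -> NOT closed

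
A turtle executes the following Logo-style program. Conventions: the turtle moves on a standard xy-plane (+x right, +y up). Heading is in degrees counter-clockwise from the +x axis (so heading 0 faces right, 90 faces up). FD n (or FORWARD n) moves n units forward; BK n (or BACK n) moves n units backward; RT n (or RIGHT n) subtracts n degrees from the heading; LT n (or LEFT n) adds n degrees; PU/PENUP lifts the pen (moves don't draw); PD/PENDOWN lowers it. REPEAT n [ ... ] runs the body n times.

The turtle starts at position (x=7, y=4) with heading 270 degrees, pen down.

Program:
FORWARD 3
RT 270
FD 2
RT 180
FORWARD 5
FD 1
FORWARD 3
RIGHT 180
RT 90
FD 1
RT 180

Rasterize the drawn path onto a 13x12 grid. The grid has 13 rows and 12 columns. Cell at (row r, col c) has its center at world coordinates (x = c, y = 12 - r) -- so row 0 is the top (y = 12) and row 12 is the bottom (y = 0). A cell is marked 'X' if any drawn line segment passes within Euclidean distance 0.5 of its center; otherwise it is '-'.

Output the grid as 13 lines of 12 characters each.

Segment 0: (7,4) -> (7,1)
Segment 1: (7,1) -> (9,1)
Segment 2: (9,1) -> (4,1)
Segment 3: (4,1) -> (3,1)
Segment 4: (3,1) -> (0,1)
Segment 5: (0,1) -> (0,-0)

Answer: ------------
------------
------------
------------
------------
------------
------------
------------
-------X----
-------X----
-------X----
XXXXXXXXXX--
X-----------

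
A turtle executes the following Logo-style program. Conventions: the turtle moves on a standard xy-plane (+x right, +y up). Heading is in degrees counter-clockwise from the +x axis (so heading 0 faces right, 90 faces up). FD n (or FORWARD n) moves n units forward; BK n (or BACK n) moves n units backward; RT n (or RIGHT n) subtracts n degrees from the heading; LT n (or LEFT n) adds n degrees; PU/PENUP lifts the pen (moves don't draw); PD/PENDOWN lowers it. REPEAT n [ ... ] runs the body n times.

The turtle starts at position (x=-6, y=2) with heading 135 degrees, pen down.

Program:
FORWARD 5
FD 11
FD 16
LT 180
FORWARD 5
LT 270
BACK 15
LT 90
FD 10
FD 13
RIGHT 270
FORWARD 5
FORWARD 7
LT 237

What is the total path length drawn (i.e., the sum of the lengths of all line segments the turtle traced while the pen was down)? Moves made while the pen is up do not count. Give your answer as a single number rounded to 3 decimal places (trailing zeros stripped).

Executing turtle program step by step:
Start: pos=(-6,2), heading=135, pen down
FD 5: (-6,2) -> (-9.536,5.536) [heading=135, draw]
FD 11: (-9.536,5.536) -> (-17.314,13.314) [heading=135, draw]
FD 16: (-17.314,13.314) -> (-28.627,24.627) [heading=135, draw]
LT 180: heading 135 -> 315
FD 5: (-28.627,24.627) -> (-25.092,21.092) [heading=315, draw]
LT 270: heading 315 -> 225
BK 15: (-25.092,21.092) -> (-14.485,31.698) [heading=225, draw]
LT 90: heading 225 -> 315
FD 10: (-14.485,31.698) -> (-7.414,24.627) [heading=315, draw]
FD 13: (-7.414,24.627) -> (1.778,15.435) [heading=315, draw]
RT 270: heading 315 -> 45
FD 5: (1.778,15.435) -> (5.314,18.971) [heading=45, draw]
FD 7: (5.314,18.971) -> (10.263,23.92) [heading=45, draw]
LT 237: heading 45 -> 282
Final: pos=(10.263,23.92), heading=282, 9 segment(s) drawn

Segment lengths:
  seg 1: (-6,2) -> (-9.536,5.536), length = 5
  seg 2: (-9.536,5.536) -> (-17.314,13.314), length = 11
  seg 3: (-17.314,13.314) -> (-28.627,24.627), length = 16
  seg 4: (-28.627,24.627) -> (-25.092,21.092), length = 5
  seg 5: (-25.092,21.092) -> (-14.485,31.698), length = 15
  seg 6: (-14.485,31.698) -> (-7.414,24.627), length = 10
  seg 7: (-7.414,24.627) -> (1.778,15.435), length = 13
  seg 8: (1.778,15.435) -> (5.314,18.971), length = 5
  seg 9: (5.314,18.971) -> (10.263,23.92), length = 7
Total = 87

Answer: 87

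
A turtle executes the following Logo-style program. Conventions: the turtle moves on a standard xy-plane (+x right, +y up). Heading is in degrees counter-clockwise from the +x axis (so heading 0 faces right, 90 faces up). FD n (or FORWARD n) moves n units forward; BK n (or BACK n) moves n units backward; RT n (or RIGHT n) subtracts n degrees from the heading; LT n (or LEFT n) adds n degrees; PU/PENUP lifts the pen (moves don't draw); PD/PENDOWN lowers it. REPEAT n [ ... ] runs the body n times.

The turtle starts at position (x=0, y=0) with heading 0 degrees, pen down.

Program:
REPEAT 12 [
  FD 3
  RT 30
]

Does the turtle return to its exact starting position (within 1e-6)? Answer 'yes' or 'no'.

Executing turtle program step by step:
Start: pos=(0,0), heading=0, pen down
REPEAT 12 [
  -- iteration 1/12 --
  FD 3: (0,0) -> (3,0) [heading=0, draw]
  RT 30: heading 0 -> 330
  -- iteration 2/12 --
  FD 3: (3,0) -> (5.598,-1.5) [heading=330, draw]
  RT 30: heading 330 -> 300
  -- iteration 3/12 --
  FD 3: (5.598,-1.5) -> (7.098,-4.098) [heading=300, draw]
  RT 30: heading 300 -> 270
  -- iteration 4/12 --
  FD 3: (7.098,-4.098) -> (7.098,-7.098) [heading=270, draw]
  RT 30: heading 270 -> 240
  -- iteration 5/12 --
  FD 3: (7.098,-7.098) -> (5.598,-9.696) [heading=240, draw]
  RT 30: heading 240 -> 210
  -- iteration 6/12 --
  FD 3: (5.598,-9.696) -> (3,-11.196) [heading=210, draw]
  RT 30: heading 210 -> 180
  -- iteration 7/12 --
  FD 3: (3,-11.196) -> (0,-11.196) [heading=180, draw]
  RT 30: heading 180 -> 150
  -- iteration 8/12 --
  FD 3: (0,-11.196) -> (-2.598,-9.696) [heading=150, draw]
  RT 30: heading 150 -> 120
  -- iteration 9/12 --
  FD 3: (-2.598,-9.696) -> (-4.098,-7.098) [heading=120, draw]
  RT 30: heading 120 -> 90
  -- iteration 10/12 --
  FD 3: (-4.098,-7.098) -> (-4.098,-4.098) [heading=90, draw]
  RT 30: heading 90 -> 60
  -- iteration 11/12 --
  FD 3: (-4.098,-4.098) -> (-2.598,-1.5) [heading=60, draw]
  RT 30: heading 60 -> 30
  -- iteration 12/12 --
  FD 3: (-2.598,-1.5) -> (0,0) [heading=30, draw]
  RT 30: heading 30 -> 0
]
Final: pos=(0,0), heading=0, 12 segment(s) drawn

Start position: (0, 0)
Final position: (0, 0)
Distance = 0; < 1e-6 -> CLOSED

Answer: yes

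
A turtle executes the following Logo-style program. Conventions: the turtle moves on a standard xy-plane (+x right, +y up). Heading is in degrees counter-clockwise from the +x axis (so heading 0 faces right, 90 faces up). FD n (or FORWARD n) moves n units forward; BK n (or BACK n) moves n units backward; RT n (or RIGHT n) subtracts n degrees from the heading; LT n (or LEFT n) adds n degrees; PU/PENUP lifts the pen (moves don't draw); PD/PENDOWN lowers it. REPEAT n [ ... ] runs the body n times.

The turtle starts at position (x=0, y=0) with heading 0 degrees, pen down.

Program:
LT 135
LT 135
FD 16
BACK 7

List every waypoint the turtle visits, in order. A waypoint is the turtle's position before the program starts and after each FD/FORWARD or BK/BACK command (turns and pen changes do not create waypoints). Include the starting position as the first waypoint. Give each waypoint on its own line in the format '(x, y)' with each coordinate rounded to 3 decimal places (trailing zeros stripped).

Executing turtle program step by step:
Start: pos=(0,0), heading=0, pen down
LT 135: heading 0 -> 135
LT 135: heading 135 -> 270
FD 16: (0,0) -> (0,-16) [heading=270, draw]
BK 7: (0,-16) -> (0,-9) [heading=270, draw]
Final: pos=(0,-9), heading=270, 2 segment(s) drawn
Waypoints (3 total):
(0, 0)
(0, -16)
(0, -9)

Answer: (0, 0)
(0, -16)
(0, -9)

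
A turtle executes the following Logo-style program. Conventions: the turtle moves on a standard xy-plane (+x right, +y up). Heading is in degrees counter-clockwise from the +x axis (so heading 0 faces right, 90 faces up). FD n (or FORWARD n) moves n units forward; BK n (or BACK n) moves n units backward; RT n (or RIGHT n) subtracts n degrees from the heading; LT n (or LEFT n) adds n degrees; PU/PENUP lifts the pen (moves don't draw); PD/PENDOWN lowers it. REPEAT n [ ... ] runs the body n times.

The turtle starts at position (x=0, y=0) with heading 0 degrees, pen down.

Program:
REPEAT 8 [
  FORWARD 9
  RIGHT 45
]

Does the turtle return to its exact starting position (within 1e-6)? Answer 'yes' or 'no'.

Executing turtle program step by step:
Start: pos=(0,0), heading=0, pen down
REPEAT 8 [
  -- iteration 1/8 --
  FD 9: (0,0) -> (9,0) [heading=0, draw]
  RT 45: heading 0 -> 315
  -- iteration 2/8 --
  FD 9: (9,0) -> (15.364,-6.364) [heading=315, draw]
  RT 45: heading 315 -> 270
  -- iteration 3/8 --
  FD 9: (15.364,-6.364) -> (15.364,-15.364) [heading=270, draw]
  RT 45: heading 270 -> 225
  -- iteration 4/8 --
  FD 9: (15.364,-15.364) -> (9,-21.728) [heading=225, draw]
  RT 45: heading 225 -> 180
  -- iteration 5/8 --
  FD 9: (9,-21.728) -> (0,-21.728) [heading=180, draw]
  RT 45: heading 180 -> 135
  -- iteration 6/8 --
  FD 9: (0,-21.728) -> (-6.364,-15.364) [heading=135, draw]
  RT 45: heading 135 -> 90
  -- iteration 7/8 --
  FD 9: (-6.364,-15.364) -> (-6.364,-6.364) [heading=90, draw]
  RT 45: heading 90 -> 45
  -- iteration 8/8 --
  FD 9: (-6.364,-6.364) -> (0,0) [heading=45, draw]
  RT 45: heading 45 -> 0
]
Final: pos=(0,0), heading=0, 8 segment(s) drawn

Start position: (0, 0)
Final position: (0, 0)
Distance = 0; < 1e-6 -> CLOSED

Answer: yes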